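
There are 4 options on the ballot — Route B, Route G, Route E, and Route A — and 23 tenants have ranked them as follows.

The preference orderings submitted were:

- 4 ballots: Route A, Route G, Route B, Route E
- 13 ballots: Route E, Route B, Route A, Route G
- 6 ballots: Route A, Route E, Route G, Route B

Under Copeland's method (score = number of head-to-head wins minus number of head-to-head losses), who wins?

Pairwise results:
  Route B vs Route G: Route B wins 13–10.
  Route B vs Route E: Route E wins 19–4.
  Route B vs Route A: Route B wins 13–10.
  Route G vs Route E: Route E wins 19–4.
  Route G vs Route A: Route A wins 23–0.
  Route E vs Route A: Route E wins 13–10.
Copeland scores (wins − losses):
  Route B: 2 − 1 = 1
  Route G: 0 − 3 = -3
  Route E: 3 − 0 = 3
  Route A: 1 − 2 = -1
Route E has the best Copeland score.

Route E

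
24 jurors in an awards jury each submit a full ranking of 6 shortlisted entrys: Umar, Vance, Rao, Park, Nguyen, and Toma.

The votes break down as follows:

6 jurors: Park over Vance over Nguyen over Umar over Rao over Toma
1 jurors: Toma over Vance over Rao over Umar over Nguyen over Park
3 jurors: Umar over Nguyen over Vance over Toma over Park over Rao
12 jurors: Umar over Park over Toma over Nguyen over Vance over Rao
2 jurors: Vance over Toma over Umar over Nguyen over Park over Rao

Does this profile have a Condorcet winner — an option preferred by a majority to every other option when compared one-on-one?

Yes

Head-to-head results (24 voters total):
Umar vs Vance: Umar wins 15–9.
Umar vs Rao: Umar wins 23–1.
Umar vs Park: Umar wins 18–6.
Umar vs Nguyen: Umar wins 18–6.
Umar vs Toma: Umar wins 21–3.
Vance vs Rao: Vance wins 24–0.
Vance vs Park: Park wins 18–6.
Vance vs Nguyen: Nguyen wins 15–9.
Vance vs Toma: Toma wins 13–11.
Rao vs Park: Park wins 23–1.
Rao vs Nguyen: Nguyen wins 23–1.
Rao vs Toma: Toma wins 18–6.
Park vs Nguyen: Park wins 18–6.
Park vs Toma: Park wins 18–6.
Nguyen vs Toma: Toma wins 15–9.
Umar beats each rival — Vance (15–9), Rao (23–1), Park (18–6), Nguyen (18–6), Toma (21–3) — so Umar is the Condorcet winner.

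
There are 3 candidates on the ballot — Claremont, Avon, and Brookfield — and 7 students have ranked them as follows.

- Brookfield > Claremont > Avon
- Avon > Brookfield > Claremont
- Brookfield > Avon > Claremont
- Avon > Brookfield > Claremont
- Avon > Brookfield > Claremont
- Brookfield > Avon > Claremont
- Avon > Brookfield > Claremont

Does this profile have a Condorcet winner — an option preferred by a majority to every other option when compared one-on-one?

Yes

Head-to-head results (7 voters total):
Claremont vs Avon: Avon wins 6–1.
Claremont vs Brookfield: Brookfield wins 7–0.
Avon vs Brookfield: Avon wins 4–3.
Avon beats each rival — Claremont (6–1), Brookfield (4–3) — so Avon is the Condorcet winner.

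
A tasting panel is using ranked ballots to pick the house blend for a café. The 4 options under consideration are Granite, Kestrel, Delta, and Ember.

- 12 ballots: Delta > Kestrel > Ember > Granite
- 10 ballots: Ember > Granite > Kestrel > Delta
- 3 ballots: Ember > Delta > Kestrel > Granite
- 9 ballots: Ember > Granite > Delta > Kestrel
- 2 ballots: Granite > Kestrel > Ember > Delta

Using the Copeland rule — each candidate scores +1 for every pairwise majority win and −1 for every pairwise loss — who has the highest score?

Ember

Pairwise results:
  Granite vs Kestrel: Granite wins 21–15.
  Granite vs Delta: Granite wins 21–15.
  Granite vs Ember: Ember wins 34–2.
  Kestrel vs Delta: Delta wins 24–12.
  Kestrel vs Ember: Ember wins 22–14.
  Delta vs Ember: Ember wins 24–12.
Copeland scores (wins − losses):
  Granite: 2 − 1 = 1
  Kestrel: 0 − 3 = -3
  Delta: 1 − 2 = -1
  Ember: 3 − 0 = 3
Ember has the best Copeland score.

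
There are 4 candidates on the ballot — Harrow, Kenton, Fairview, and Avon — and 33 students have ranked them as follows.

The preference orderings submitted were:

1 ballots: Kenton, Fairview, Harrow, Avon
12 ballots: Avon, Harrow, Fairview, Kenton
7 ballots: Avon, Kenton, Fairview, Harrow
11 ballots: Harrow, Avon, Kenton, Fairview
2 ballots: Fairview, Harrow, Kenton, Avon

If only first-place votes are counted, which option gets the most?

First-place vote totals:
  Harrow: 11
  Kenton: 1
  Fairview: 2
  Avon: 19
Avon has the most first-place votes.

Avon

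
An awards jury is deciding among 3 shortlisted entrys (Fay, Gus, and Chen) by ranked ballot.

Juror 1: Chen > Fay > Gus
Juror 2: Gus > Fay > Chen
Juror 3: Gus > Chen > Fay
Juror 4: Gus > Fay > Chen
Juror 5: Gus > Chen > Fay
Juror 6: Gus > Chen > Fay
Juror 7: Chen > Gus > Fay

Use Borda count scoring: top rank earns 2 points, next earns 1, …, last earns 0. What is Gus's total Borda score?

11

Borda scores:
  Fay: 1 + 1 + 0 + 1 + 0 + 0 + 0 = 3
  Gus: 0 + 2 + 2 + 2 + 2 + 2 + 1 = 11
  Chen: 2 + 0 + 1 + 0 + 1 + 1 + 2 = 7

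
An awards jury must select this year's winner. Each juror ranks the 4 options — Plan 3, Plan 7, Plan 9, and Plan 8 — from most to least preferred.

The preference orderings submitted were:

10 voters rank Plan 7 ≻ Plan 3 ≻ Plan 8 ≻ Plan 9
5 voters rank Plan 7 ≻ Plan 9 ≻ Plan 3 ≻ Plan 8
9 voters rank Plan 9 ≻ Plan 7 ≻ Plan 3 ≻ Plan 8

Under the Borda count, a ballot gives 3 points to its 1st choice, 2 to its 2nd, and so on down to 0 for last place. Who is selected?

Borda scores:
  Plan 3: 10·2 + 5·1 + 9·1 = 34
  Plan 7: 10·3 + 5·3 + 9·2 = 63
  Plan 9: 10·0 + 5·2 + 9·3 = 37
  Plan 8: 10·1 + 5·0 + 9·0 = 10
Plan 7 has the highest total.

Plan 7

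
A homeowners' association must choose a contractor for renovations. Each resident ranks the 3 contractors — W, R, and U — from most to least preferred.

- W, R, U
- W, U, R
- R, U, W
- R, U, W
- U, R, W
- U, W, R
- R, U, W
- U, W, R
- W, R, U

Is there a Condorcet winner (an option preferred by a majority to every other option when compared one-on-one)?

No

Head-to-head results (9 voters total):
W vs R: W wins 5–4.
W vs U: U wins 6–3.
R vs U: R wins 5–4.
No candidate beats all others: W beats R beats U beats W, a majority cycle.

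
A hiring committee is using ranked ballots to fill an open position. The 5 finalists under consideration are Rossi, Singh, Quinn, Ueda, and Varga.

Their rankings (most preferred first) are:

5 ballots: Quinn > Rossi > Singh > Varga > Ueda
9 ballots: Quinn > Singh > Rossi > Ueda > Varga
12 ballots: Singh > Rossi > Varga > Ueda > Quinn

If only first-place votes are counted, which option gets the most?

Quinn

First-place vote totals:
  Rossi: 0
  Singh: 12
  Quinn: 14
  Ueda: 0
  Varga: 0
Quinn has the most first-place votes.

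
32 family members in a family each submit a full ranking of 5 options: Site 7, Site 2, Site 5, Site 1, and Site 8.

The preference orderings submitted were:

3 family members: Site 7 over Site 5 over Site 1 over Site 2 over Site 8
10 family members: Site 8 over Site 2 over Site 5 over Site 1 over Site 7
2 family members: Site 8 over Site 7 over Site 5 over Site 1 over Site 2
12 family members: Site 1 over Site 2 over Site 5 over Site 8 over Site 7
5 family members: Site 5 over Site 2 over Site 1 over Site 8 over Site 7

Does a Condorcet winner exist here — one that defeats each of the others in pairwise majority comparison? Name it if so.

None — there is no Condorcet winner

Head-to-head results (32 voters total):
Site 7 vs Site 2: Site 2 wins 27–5.
Site 7 vs Site 5: Site 5 wins 27–5.
Site 7 vs Site 1: Site 1 wins 27–5.
Site 7 vs Site 8: Site 8 wins 29–3.
Site 2 vs Site 5: Site 2 wins 22–10.
Site 2 vs Site 1: Site 1 wins 17–15.
Site 2 vs Site 8: Site 2 wins 20–12.
Site 5 vs Site 1: Site 5 wins 20–12.
Site 5 vs Site 8: Site 5 wins 20–12.
Site 1 vs Site 8: Site 1 wins 20–12.
No candidate beats all others: Site 2 beats Site 5 beats Site 1 beats Site 2, a majority cycle.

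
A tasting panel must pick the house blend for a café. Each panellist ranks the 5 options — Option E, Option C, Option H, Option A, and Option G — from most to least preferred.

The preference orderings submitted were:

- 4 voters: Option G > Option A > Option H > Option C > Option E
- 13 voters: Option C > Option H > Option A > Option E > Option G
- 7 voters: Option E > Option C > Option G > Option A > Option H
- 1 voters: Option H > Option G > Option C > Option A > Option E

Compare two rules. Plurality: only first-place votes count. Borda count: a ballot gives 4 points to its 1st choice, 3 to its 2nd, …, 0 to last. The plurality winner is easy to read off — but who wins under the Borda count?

Option C

Plurality first-place counts: Option E 7, Option C 13, Option H 1, Option A 0, Option G 4 → Option C.
Borda totals: Option E 41, Option C 79, Option H 51, Option A 46, Option G 33 → Option C.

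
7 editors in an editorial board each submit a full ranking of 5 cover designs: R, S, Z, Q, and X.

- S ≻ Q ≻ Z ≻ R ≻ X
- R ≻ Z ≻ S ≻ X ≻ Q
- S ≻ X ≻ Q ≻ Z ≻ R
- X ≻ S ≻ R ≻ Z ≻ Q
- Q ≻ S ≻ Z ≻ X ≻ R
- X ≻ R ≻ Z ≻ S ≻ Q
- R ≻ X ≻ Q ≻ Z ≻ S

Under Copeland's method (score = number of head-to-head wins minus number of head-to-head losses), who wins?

Pairwise results:
  R vs S: S wins 4–3.
  R vs Z: R wins 4–3.
  R vs Q: R wins 4–3.
  R vs X: X wins 4–3.
  S vs Z: S wins 4–3.
  S vs Q: S wins 5–2.
  S vs X: S wins 4–3.
  Z vs Q: Q wins 4–3.
  Z vs X: X wins 4–3.
  Q vs X: X wins 5–2.
Copeland scores (wins − losses):
  R: 2 − 2 = 0
  S: 4 − 0 = 4
  Z: 0 − 4 = -4
  Q: 1 − 3 = -2
  X: 3 − 1 = 2
S has the best Copeland score.

S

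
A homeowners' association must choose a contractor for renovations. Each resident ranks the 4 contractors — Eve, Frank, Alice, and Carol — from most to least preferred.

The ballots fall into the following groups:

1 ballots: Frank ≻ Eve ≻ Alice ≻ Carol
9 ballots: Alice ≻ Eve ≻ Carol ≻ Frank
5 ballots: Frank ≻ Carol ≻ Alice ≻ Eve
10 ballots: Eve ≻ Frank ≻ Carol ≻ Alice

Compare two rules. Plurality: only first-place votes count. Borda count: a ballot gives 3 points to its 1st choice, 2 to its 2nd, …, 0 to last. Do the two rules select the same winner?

Yes

Plurality first-place counts: Eve 10, Frank 6, Alice 9, Carol 0 → Eve.
Borda totals: Eve 50, Frank 38, Alice 33, Carol 29 → Eve.
The two rules agree on Eve.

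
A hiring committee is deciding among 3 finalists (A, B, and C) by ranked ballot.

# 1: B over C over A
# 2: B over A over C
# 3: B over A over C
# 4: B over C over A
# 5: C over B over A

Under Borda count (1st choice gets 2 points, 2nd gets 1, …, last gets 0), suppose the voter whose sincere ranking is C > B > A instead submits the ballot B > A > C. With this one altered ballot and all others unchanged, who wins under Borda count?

B

Borda totals with the altered ballot: A 3, B 10, C 2.
The winner is unchanged: still B.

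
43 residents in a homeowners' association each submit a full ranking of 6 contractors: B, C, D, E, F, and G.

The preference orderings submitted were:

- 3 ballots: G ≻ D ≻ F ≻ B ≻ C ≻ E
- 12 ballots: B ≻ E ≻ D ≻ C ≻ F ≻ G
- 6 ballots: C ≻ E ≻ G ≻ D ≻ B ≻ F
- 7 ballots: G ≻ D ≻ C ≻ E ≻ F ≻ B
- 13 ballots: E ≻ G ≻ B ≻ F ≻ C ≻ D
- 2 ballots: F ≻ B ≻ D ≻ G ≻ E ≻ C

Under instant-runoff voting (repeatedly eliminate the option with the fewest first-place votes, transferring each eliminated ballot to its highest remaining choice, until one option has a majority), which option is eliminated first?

D

Round 1: E 13, B 12, G 10, C 6, F 2, D 0. D has the fewest and is eliminated.
Round 2: E 13, B 12, G 10, C 6, F 2. F has the fewest and is eliminated.
Round 3: B 14, E 13, G 10, C 6. C has the fewest and is eliminated.
Round 4: E 19, B 14, G 10. G has the fewest and is eliminated.
Round 5: E 26, B 17. E has a majority.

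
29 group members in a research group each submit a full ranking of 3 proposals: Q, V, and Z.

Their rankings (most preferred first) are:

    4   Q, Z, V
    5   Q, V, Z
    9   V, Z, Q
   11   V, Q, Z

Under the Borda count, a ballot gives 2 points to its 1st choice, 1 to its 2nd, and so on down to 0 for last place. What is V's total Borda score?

45

Borda scores:
  Q: 4·2 + 5·2 + 9·0 + 11·1 = 29
  V: 4·0 + 5·1 + 9·2 + 11·2 = 45
  Z: 4·1 + 5·0 + 9·1 + 11·0 = 13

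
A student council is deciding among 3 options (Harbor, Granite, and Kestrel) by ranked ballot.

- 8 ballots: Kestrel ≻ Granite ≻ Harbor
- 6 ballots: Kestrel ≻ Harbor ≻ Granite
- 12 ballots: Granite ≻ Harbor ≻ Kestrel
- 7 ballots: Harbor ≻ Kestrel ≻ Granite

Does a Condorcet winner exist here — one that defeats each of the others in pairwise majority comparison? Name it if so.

No Condorcet winner

Head-to-head results (33 voters total):
Harbor vs Granite: Granite wins 20–13.
Harbor vs Kestrel: Harbor wins 19–14.
Granite vs Kestrel: Kestrel wins 21–12.
No candidate beats all others: Harbor beats Kestrel beats Granite beats Harbor, a majority cycle.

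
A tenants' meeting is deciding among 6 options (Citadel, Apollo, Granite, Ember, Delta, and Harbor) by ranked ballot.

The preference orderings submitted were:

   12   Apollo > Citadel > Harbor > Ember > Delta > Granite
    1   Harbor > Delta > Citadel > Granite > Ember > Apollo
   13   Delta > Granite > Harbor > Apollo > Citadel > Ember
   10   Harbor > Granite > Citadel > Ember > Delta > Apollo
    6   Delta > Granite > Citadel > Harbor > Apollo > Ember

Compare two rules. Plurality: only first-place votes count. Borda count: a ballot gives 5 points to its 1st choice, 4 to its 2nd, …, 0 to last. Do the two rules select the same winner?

Plurality first-place counts: Citadel 0, Apollo 12, Granite 0, Ember 0, Delta 19, Harbor 11 → Delta.
Borda totals: Citadel 112, Apollo 92, Granite 118, Ember 45, Delta 121, Harbor 142 → Harbor.
The two rules disagree: plurality picks Delta, Borda picks Harbor.

No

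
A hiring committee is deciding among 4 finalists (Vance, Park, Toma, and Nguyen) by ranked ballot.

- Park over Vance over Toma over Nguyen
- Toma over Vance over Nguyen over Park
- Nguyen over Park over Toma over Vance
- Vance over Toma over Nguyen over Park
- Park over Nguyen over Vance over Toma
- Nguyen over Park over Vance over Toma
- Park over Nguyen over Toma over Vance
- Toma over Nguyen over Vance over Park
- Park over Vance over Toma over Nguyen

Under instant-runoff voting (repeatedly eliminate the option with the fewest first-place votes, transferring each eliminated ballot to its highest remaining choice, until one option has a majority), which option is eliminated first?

Vance

Round 1: Park 4, Toma 2, Nguyen 2, Vance 1. Vance has the fewest and is eliminated.
Round 2: Park 4, Toma 3, Nguyen 2. Nguyen has the fewest and is eliminated.
Round 3: Park 6, Toma 3. Park has a majority.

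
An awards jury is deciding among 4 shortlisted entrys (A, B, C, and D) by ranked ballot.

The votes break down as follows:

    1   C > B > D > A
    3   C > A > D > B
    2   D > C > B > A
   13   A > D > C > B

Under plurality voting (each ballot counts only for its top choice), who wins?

First-place vote totals:
  A: 13
  B: 0
  C: 4
  D: 2
A has the most first-place votes.

A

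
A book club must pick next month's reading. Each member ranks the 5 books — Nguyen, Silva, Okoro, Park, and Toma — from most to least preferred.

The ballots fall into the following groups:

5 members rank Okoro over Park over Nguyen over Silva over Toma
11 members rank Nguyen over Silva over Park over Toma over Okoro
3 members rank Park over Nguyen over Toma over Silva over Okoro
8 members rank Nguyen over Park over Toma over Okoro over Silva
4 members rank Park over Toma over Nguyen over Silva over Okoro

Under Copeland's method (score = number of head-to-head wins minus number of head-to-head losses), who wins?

Pairwise results:
  Nguyen vs Silva: Nguyen wins 31–0.
  Nguyen vs Okoro: Nguyen wins 26–5.
  Nguyen vs Park: Nguyen wins 19–12.
  Nguyen vs Toma: Nguyen wins 27–4.
  Silva vs Okoro: Silva wins 18–13.
  Silva vs Park: Park wins 20–11.
  Silva vs Toma: Silva wins 16–15.
  Okoro vs Park: Park wins 26–5.
  Okoro vs Toma: Toma wins 26–5.
  Park vs Toma: Park wins 31–0.
Copeland scores (wins − losses):
  Nguyen: 4 − 0 = 4
  Silva: 2 − 2 = 0
  Okoro: 0 − 4 = -4
  Park: 3 − 1 = 2
  Toma: 1 − 3 = -2
Nguyen has the best Copeland score.

Nguyen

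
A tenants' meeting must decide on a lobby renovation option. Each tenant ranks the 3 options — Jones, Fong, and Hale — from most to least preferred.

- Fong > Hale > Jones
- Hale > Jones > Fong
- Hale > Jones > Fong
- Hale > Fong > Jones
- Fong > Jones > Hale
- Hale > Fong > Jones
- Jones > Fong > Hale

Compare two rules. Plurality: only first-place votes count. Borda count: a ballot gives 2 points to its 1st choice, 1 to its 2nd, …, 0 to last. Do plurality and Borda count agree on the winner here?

Yes

Plurality first-place counts: Jones 1, Fong 2, Hale 4 → Hale.
Borda totals: Jones 5, Fong 7, Hale 9 → Hale.
The two rules agree on Hale.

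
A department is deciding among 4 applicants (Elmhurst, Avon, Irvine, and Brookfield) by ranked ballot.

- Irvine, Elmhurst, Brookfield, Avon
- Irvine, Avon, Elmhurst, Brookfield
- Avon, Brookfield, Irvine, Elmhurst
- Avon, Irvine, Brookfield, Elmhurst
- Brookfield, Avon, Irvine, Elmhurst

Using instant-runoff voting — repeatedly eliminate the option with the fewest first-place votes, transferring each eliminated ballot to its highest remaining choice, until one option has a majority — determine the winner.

Round 1: Avon 2, Irvine 2, Brookfield 1, Elmhurst 0. Elmhurst has the fewest and is eliminated.
Round 2: Avon 2, Irvine 2, Brookfield 1. Brookfield has the fewest and is eliminated.
Round 3: Avon 3, Irvine 2. Avon has a majority.

Avon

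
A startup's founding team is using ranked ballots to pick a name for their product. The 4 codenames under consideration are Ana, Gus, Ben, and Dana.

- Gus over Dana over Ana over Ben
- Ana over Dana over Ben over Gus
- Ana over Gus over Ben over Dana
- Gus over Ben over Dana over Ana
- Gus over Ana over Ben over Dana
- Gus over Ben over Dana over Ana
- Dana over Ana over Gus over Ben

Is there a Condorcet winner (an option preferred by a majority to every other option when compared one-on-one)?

Yes

Head-to-head results (7 voters total):
Ana vs Gus: Gus wins 4–3.
Ana vs Ben: Ana wins 5–2.
Ana vs Dana: Dana wins 4–3.
Gus vs Ben: Gus wins 6–1.
Gus vs Dana: Gus wins 5–2.
Ben vs Dana: Ben wins 4–3.
Gus beats each rival — Ana (4–3), Ben (6–1), Dana (5–2) — so Gus is the Condorcet winner.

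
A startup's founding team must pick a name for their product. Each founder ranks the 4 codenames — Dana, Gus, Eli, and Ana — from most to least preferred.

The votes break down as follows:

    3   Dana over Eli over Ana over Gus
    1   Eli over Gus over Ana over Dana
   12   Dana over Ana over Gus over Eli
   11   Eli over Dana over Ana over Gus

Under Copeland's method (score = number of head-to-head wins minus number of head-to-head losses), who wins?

Pairwise results:
  Dana vs Gus: Dana wins 26–1.
  Dana vs Eli: Dana wins 15–12.
  Dana vs Ana: Dana wins 26–1.
  Gus vs Eli: Eli wins 15–12.
  Gus vs Ana: Ana wins 26–1.
  Eli vs Ana: Eli wins 15–12.
Copeland scores (wins − losses):
  Dana: 3 − 0 = 3
  Gus: 0 − 3 = -3
  Eli: 2 − 1 = 1
  Ana: 1 − 2 = -1
Dana has the best Copeland score.

Dana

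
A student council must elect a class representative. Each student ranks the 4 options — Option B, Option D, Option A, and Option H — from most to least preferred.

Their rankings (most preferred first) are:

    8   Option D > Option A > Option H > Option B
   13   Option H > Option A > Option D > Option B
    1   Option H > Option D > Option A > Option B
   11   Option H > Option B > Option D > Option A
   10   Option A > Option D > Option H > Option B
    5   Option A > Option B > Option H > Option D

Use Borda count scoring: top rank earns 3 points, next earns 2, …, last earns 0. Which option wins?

Borda scores:
  Option B: 8·0 + 13·0 + 0 + 11·2 + 10·0 + 5·2 = 32
  Option D: 8·3 + 13·1 + 2 + 11·1 + 10·2 + 5·0 = 70
  Option A: 8·2 + 13·2 + 1 + 11·0 + 10·3 + 5·3 = 88
  Option H: 8·1 + 13·3 + 3 + 11·3 + 10·1 + 5·1 = 98
Option H has the highest total.

Option H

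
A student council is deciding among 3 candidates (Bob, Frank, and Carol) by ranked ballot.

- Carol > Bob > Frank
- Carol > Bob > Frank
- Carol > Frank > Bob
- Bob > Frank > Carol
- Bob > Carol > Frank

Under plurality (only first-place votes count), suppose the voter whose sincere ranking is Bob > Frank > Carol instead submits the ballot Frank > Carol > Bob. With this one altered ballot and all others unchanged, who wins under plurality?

Carol

First-place totals with the altered ballot: Bob 1, Frank 1, Carol 3.
The winner is unchanged: still Carol.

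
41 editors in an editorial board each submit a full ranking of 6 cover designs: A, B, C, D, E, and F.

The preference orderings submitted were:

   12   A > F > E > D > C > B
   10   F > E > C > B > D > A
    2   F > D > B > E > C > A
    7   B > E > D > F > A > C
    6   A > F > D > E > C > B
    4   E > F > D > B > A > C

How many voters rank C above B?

Ballots ranking C above B: 12+10+6 = 28.
Ballots ranking B above C: 2+7+4 = 13.
So 28 of 41 voters prefer C to B.

28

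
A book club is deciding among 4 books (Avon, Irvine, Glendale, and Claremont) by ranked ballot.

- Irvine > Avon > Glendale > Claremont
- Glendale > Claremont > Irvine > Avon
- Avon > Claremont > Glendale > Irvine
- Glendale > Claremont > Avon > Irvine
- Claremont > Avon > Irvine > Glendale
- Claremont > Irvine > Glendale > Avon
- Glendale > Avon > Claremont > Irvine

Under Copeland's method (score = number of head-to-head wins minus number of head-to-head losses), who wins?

Glendale

Pairwise results:
  Avon vs Irvine: Avon wins 4–3.
  Avon vs Glendale: Glendale wins 4–3.
  Avon vs Claremont: Claremont wins 4–3.
  Irvine vs Glendale: Glendale wins 4–3.
  Irvine vs Claremont: Claremont wins 6–1.
  Glendale vs Claremont: Glendale wins 4–3.
Copeland scores (wins − losses):
  Avon: 1 − 2 = -1
  Irvine: 0 − 3 = -3
  Glendale: 3 − 0 = 3
  Claremont: 2 − 1 = 1
Glendale has the best Copeland score.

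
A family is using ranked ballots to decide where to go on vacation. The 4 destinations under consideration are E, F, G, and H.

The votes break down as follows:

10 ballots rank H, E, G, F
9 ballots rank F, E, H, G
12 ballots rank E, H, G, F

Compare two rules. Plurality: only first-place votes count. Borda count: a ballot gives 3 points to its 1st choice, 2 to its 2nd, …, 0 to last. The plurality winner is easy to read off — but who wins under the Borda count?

Plurality first-place counts: E 12, F 9, G 0, H 10 → E.
Borda totals: E 74, F 27, G 22, H 63 → E.

E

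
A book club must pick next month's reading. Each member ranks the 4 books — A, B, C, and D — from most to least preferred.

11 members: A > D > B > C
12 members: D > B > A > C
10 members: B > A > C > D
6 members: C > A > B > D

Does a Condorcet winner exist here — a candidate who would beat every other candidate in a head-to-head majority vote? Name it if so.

Head-to-head results (39 voters total):
A vs B: B wins 22–17.
A vs C: A wins 33–6.
A vs D: A wins 27–12.
B vs C: B wins 33–6.
B vs D: D wins 23–16.
C vs D: D wins 23–16.
No candidate beats all others: A beats D beats B beats A, a majority cycle.

None — there is no Condorcet winner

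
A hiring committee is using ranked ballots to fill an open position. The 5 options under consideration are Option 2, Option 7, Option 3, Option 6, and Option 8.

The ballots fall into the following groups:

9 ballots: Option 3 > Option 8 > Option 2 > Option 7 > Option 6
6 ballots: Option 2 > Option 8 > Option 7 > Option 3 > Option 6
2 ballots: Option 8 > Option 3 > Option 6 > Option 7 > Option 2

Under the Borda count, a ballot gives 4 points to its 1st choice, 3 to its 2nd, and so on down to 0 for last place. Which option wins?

Borda scores:
  Option 2: 9·2 + 6·4 + 2·0 = 42
  Option 7: 9·1 + 6·2 + 2·1 = 23
  Option 3: 9·4 + 6·1 + 2·3 = 48
  Option 6: 9·0 + 6·0 + 2·2 = 4
  Option 8: 9·3 + 6·3 + 2·4 = 53
Option 8 has the highest total.

Option 8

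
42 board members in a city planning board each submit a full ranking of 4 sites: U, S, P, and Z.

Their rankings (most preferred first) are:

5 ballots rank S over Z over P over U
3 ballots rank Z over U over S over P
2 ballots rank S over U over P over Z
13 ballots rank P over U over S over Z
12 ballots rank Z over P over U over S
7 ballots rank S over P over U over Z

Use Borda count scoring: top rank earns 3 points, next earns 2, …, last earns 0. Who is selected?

Borda scores:
  U: 5·0 + 3·2 + 2·2 + 13·2 + 12·1 + 7·1 = 55
  S: 5·3 + 3·1 + 2·3 + 13·1 + 12·0 + 7·3 = 58
  P: 5·1 + 3·0 + 2·1 + 13·3 + 12·2 + 7·2 = 84
  Z: 5·2 + 3·3 + 2·0 + 13·0 + 12·3 + 7·0 = 55
P has the highest total.

P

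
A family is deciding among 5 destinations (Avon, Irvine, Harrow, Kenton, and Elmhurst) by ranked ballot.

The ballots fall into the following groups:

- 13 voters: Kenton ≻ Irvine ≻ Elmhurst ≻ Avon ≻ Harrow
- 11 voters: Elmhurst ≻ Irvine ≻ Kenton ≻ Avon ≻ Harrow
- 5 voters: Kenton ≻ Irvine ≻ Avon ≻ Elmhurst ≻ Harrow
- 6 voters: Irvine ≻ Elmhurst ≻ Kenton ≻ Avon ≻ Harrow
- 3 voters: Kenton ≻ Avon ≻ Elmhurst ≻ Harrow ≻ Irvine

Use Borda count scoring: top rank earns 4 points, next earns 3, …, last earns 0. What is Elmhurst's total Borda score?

Borda scores:
  Avon: 13·1 + 11·1 + 5·2 + 6·1 + 3·3 = 49
  Irvine: 13·3 + 11·3 + 5·3 + 6·4 + 3·0 = 111
  Harrow: 13·0 + 11·0 + 5·0 + 6·0 + 3·1 = 3
  Kenton: 13·4 + 11·2 + 5·4 + 6·2 + 3·4 = 118
  Elmhurst: 13·2 + 11·4 + 5·1 + 6·3 + 3·2 = 99

99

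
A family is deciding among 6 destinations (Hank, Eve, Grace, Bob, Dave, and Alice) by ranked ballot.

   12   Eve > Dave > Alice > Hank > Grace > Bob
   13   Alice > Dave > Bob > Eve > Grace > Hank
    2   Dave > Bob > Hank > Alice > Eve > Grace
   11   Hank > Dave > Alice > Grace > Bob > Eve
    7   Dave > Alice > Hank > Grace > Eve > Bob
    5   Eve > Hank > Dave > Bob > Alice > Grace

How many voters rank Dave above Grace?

50

Ballots ranking Dave above Grace: 12+13+2+11+7+5 = 50.
Ballots ranking Grace above Dave: 0.
So 50 of 50 voters prefer Dave to Grace.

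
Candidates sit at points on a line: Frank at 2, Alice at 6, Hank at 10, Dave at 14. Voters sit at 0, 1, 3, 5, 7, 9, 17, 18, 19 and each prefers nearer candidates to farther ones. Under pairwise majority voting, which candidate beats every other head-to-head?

With single-peaked preferences on a line, the Condorcet winner is the candidate closest to the median voter.
The median voter (position 7) is closest to Alice at 6.
Check: Alice vs Hank — voters closer to Alice: 5 of 9.

Alice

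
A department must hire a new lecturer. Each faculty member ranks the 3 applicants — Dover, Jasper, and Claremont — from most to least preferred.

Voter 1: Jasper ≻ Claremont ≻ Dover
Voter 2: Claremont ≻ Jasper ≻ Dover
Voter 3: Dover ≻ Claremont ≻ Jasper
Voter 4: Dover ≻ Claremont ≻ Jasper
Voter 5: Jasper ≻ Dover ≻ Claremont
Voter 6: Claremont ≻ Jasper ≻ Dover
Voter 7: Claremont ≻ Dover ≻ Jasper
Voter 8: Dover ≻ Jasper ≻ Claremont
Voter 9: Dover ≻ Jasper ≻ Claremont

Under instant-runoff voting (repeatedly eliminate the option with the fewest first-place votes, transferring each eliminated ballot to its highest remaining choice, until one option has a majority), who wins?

Round 1: Dover 4, Claremont 3, Jasper 2. Jasper has the fewest and is eliminated.
Round 2: Dover 5, Claremont 4. Dover has a majority.

Dover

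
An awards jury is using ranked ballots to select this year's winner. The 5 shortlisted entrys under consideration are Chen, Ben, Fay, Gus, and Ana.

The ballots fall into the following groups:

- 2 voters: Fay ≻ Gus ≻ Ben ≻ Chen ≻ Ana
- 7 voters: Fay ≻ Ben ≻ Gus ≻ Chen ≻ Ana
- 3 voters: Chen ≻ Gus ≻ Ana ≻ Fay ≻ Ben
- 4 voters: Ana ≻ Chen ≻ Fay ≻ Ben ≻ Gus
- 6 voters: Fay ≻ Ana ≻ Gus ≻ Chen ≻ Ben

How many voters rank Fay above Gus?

Ballots ranking Fay above Gus: 2+7+4+6 = 19.
Ballots ranking Gus above Fay: 3.
So 19 of 22 voters prefer Fay to Gus.

19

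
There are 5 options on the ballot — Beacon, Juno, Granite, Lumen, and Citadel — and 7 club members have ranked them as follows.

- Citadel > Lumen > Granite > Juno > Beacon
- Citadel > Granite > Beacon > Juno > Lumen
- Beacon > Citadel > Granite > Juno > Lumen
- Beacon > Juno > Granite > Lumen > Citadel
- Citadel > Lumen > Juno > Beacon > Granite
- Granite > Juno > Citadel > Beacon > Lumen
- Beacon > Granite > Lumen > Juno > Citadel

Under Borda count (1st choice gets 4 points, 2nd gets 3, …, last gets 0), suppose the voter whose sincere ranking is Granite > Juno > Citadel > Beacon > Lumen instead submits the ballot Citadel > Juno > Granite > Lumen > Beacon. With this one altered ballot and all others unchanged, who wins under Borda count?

Citadel

Borda totals with the altered ballot: Beacon 15, Juno 12, Granite 14, Lumen 10, Citadel 19.
The winner is unchanged: still Citadel.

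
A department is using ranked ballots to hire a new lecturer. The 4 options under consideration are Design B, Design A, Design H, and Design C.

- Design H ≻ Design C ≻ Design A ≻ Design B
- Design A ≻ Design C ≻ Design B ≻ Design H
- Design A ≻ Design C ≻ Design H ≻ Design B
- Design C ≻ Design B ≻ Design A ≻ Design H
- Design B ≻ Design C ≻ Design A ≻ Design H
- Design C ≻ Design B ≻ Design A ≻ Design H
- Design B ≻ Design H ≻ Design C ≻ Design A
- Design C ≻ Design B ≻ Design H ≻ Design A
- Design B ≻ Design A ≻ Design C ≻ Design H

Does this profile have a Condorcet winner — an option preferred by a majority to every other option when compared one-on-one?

Yes

Head-to-head results (9 voters total):
Design B vs Design A: Design B wins 6–3.
Design B vs Design H: Design B wins 7–2.
Design B vs Design C: Design C wins 6–3.
Design A vs Design H: Design A wins 6–3.
Design A vs Design C: Design C wins 6–3.
Design H vs Design C: Design C wins 7–2.
Design C beats each rival — Design B (6–3), Design A (6–3), Design H (7–2) — so Design C is the Condorcet winner.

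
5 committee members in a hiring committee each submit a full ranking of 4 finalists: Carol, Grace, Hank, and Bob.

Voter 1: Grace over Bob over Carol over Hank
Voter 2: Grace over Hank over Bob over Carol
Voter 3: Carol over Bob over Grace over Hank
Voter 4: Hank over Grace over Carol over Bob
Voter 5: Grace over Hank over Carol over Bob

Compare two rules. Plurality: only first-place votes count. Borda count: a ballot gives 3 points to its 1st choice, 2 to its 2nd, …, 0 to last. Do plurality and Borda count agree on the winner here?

Yes

Plurality first-place counts: Carol 1, Grace 3, Hank 1, Bob 0 → Grace.
Borda totals: Carol 6, Grace 12, Hank 7, Bob 5 → Grace.
The two rules agree on Grace.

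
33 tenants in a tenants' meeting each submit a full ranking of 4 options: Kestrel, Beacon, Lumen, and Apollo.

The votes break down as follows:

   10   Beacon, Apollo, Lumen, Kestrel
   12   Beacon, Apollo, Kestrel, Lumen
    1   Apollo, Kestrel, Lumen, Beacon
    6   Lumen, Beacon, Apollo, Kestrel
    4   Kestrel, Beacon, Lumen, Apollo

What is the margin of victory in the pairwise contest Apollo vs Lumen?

Ballots ranking Apollo above Lumen: 10+12+1 = 23.
Ballots ranking Lumen above Apollo: 6+4 = 10.
Apollo wins 23–10, a margin of 13.

13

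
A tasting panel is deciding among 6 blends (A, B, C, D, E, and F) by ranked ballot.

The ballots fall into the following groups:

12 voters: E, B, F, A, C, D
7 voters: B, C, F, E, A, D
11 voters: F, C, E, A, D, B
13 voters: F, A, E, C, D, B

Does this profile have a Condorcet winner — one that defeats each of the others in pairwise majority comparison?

Head-to-head results (43 voters total):
A vs B: A wins 24–19.
A vs C: A wins 25–18.
A vs D: A wins 43–0.
A vs E: E wins 30–13.
A vs F: F wins 43–0.
B vs C: C wins 24–19.
B vs D: D wins 24–19.
B vs E: E wins 36–7.
B vs F: F wins 24–19.
C vs D: C wins 43–0.
C vs E: E wins 25–18.
C vs F: F wins 36–7.
D vs E: E wins 43–0.
D vs F: F wins 43–0.
E vs F: F wins 31–12.
F beats each rival — A (43–0), B (24–19), C (36–7), D (43–0), E (31–12) — so F is the Condorcet winner.

Yes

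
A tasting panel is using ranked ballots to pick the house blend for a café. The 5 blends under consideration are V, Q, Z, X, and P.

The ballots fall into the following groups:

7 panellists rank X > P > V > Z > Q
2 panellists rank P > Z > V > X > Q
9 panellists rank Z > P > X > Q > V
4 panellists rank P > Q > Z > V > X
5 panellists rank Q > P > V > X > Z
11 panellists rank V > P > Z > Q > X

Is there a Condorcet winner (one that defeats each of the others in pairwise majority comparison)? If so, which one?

Head-to-head results (38 voters total):
V vs Q: V wins 20–18.
V vs Z: V wins 23–15.
V vs X: V wins 22–16.
V vs P: P wins 27–11.
Q vs Z: Z wins 29–9.
Q vs X: Q wins 20–18.
Q vs P: P wins 33–5.
Z vs X: Z wins 26–12.
Z vs P: P wins 29–9.
X vs P: P wins 31–7.
P beats each rival — V (27–11), Q (33–5), Z (29–9), X (31–7) — so P is the Condorcet winner.

P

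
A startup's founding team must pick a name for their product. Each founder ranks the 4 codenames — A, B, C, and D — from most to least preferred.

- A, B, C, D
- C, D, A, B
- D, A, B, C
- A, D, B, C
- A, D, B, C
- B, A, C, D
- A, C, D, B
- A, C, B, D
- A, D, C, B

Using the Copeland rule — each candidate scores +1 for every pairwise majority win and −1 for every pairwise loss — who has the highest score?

Pairwise results:
  A vs B: A wins 8–1.
  A vs C: A wins 8–1.
  A vs D: A wins 7–2.
  B vs C: B wins 5–4.
  B vs D: D wins 6–3.
  C vs D: C wins 5–4.
Copeland scores (wins − losses):
  A: 3 − 0 = 3
  B: 1 − 2 = -1
  C: 1 − 2 = -1
  D: 1 − 2 = -1
A has the best Copeland score.

A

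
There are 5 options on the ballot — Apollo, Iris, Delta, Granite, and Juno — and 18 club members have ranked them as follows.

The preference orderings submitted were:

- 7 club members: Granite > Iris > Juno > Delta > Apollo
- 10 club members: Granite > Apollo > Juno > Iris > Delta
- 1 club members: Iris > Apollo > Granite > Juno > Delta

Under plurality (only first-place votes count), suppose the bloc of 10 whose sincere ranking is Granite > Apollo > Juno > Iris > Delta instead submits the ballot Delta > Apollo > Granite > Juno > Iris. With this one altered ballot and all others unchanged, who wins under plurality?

First-place totals with the altered ballot: Apollo 0, Iris 1, Delta 10, Granite 7, Juno 0.
The switch changes the winner from Granite to Delta.

Delta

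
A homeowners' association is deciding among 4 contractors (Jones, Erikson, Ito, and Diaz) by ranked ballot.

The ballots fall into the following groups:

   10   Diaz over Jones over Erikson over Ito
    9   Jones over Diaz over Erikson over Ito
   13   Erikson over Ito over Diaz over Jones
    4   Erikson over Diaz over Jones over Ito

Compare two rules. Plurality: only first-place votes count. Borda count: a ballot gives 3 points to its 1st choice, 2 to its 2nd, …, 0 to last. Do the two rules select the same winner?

Yes

Plurality first-place counts: Jones 9, Erikson 17, Ito 0, Diaz 10 → Erikson.
Borda totals: Jones 51, Erikson 70, Ito 26, Diaz 69 → Erikson.
The two rules agree on Erikson.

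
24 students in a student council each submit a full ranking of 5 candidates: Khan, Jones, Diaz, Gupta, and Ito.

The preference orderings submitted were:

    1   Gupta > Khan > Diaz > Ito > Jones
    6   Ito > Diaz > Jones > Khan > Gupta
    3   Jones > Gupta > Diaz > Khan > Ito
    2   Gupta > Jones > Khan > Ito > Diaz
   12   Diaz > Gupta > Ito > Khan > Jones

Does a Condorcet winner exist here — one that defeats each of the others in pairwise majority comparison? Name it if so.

Diaz

Head-to-head results (24 voters total):
Khan vs Jones: Khan wins 13–11.
Khan vs Diaz: Diaz wins 21–3.
Khan vs Gupta: Gupta wins 18–6.
Khan vs Ito: Ito wins 18–6.
Jones vs Diaz: Diaz wins 19–5.
Jones vs Gupta: Gupta wins 15–9.
Jones vs Ito: Ito wins 19–5.
Diaz vs Gupta: Diaz wins 18–6.
Diaz vs Ito: Diaz wins 16–8.
Gupta vs Ito: Gupta wins 18–6.
Diaz beats each rival — Khan (21–3), Jones (19–5), Gupta (18–6), Ito (16–8) — so Diaz is the Condorcet winner.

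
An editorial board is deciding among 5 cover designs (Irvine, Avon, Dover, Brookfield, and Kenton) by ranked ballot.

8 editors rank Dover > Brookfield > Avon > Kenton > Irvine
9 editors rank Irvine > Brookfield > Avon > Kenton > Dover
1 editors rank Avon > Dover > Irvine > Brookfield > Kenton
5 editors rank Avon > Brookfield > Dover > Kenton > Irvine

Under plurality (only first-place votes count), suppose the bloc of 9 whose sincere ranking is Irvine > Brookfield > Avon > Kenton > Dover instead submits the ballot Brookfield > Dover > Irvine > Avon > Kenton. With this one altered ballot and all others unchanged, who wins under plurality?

Brookfield

First-place totals with the altered ballot: Irvine 0, Avon 6, Dover 8, Brookfield 9, Kenton 0.
The switch changes the winner from Irvine to Brookfield.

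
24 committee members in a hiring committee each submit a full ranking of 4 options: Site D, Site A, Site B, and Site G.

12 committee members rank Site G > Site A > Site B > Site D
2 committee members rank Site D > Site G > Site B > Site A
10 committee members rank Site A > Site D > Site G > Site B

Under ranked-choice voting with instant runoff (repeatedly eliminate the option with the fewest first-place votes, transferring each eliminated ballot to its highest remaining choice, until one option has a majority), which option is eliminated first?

Site B

Round 1: Site G 12, Site A 10, Site D 2, Site B 0. Site B has the fewest and is eliminated.
Round 2: Site G 12, Site A 10, Site D 2. Site D has the fewest and is eliminated.
Round 3: Site G 14, Site A 10. Site G has a majority.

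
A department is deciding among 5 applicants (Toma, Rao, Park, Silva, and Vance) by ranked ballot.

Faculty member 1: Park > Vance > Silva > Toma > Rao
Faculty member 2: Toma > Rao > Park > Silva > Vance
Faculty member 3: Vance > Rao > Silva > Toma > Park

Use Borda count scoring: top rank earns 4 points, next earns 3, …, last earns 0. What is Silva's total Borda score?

Borda scores:
  Toma: 1 + 4 + 1 = 6
  Rao: 0 + 3 + 3 = 6
  Park: 4 + 2 + 0 = 6
  Silva: 2 + 1 + 2 = 5
  Vance: 3 + 0 + 4 = 7

5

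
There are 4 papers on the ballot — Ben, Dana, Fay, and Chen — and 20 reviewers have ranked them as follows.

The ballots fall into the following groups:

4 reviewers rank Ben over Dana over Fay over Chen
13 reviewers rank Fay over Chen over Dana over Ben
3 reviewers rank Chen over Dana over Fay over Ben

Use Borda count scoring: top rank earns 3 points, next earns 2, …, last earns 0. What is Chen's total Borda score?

35

Borda scores:
  Ben: 4·3 + 13·0 + 3·0 = 12
  Dana: 4·2 + 13·1 + 3·2 = 27
  Fay: 4·1 + 13·3 + 3·1 = 46
  Chen: 4·0 + 13·2 + 3·3 = 35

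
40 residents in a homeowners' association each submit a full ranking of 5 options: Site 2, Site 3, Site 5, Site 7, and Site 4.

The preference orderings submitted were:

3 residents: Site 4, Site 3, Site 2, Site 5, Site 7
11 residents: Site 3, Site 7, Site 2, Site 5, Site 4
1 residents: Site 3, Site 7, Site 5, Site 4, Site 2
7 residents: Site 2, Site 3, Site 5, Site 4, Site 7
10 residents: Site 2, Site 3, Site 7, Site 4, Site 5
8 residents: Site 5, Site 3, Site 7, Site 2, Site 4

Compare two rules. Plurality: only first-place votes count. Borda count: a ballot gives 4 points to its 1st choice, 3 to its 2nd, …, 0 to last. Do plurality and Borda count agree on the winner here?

Plurality first-place counts: Site 2 17, Site 3 12, Site 5 8, Site 7 0, Site 4 3 → Site 2.
Borda totals: Site 2 104, Site 3 132, Site 5 62, Site 7 72, Site 4 30 → Site 3.
The two rules disagree: plurality picks Site 2, Borda picks Site 3.

No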